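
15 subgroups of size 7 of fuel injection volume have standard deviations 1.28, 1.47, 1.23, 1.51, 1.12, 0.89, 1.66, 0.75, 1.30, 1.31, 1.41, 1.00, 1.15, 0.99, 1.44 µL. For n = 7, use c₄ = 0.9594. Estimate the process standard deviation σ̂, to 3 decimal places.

1.286

s̄ = (1.28 + 1.47 + 1.23 + 1.51 + 1.12 + 0.89 + 1.66 + 0.75 + 1.30 + 1.31 + 1.41 + 1.00 + 1.15 + 0.99 + 1.44) / 15 = 1.2340
σ̂ = s̄ / c₄ = 1.2340 / 0.9594 = 1.2862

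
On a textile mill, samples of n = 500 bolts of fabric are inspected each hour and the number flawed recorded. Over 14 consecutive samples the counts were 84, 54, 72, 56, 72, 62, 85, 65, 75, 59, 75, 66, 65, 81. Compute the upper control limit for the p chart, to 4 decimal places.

0.1851

p̄ = Σdᵢ / (k·n) = 971 / (14 × 500) = 0.13871
UCL = p̄ + 3·√(p̄(1−p̄)/n) = 0.13871 + 3 × √(0.13871×0.86129/500) = 0.13871 + 3 × 0.01546 = 0.18509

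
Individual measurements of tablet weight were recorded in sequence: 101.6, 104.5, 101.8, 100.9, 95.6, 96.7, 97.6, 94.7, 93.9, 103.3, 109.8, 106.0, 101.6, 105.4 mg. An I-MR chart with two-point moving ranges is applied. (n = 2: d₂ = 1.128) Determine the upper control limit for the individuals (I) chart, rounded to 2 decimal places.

X̄ = (101.6 + 104.5 + 101.8 + 100.9 + 95.6 + 96.7 + 97.6 + 94.7 + 93.9 + 103.3 + 109.8 + 106.0 + 101.6 + 105.4) / 14 = 100.9571
Moving ranges: 2.9, 2.7, 0.9, 5.3, 1.1, 0.9, 2.9, 0.8, 9.4, 6.5, 3.8, 4.4, 3.8; M̄R̄ = 45.4000 / 13 = 3.4923
UCL = X̄ + 3·M̄R̄/d₂ = 100.9571 + 3 × 3.4923 / 1.128 = 110.2452

110.25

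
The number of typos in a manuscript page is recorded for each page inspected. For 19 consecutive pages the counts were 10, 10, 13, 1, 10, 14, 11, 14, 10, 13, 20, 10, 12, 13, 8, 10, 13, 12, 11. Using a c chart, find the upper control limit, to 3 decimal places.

21.407

c̄ = (10 + 10 + 13 + 1 + 10 + 14 + 11 + 14 + 10 + 13 + 20 + 10 + 12 + 13 + 8 + 10 + 13 + 12 + 11) / 19 = 215 / 19 = 11.3158
UCL = c̄ + 3√c̄ = 11.3158 + 3 × √11.3158 = 11.3158 + 3 × 3.3639 = 21.4075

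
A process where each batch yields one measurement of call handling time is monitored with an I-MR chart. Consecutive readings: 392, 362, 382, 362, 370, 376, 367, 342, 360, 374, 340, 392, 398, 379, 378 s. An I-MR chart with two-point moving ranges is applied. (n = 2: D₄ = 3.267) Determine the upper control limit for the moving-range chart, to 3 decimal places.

61.140

Moving ranges: 30, 20, 20, 8, 6, 9, 25, 18, 14, 34, 52, 6, 19, 1; M̄R̄ = 262.0000 / 14 = 18.7143
UCL_MR = D₄·M̄R̄ = 3.267 × 18.7143 = 61.1396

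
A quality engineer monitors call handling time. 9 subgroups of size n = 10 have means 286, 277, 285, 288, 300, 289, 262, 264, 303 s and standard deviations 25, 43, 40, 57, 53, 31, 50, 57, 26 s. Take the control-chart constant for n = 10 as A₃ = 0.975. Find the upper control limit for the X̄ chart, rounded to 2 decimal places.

X̄̄ = (286 + 277 + 285 + 288 + 300 + 289 + 262 + 264 + 303) / 9 = 283.7778
s̄ = (25 + 43 + 40 + 57 + 53 + 31 + 50 + 57 + 26) / 9 = 42.4444
UCL = X̄̄ + A₃·s̄ = 283.7778 + 0.975 × 42.4444 = 325.1611

325.16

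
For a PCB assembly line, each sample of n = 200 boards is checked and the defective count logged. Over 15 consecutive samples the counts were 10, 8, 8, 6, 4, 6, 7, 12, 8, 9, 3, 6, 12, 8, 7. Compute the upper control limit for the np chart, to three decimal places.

15.712

p̄ = Σdᵢ / (k·n) = 114 / (15 × 200) = 0.03800
UCL = np̄ + 3·√(np̄(1−p̄)) = 7.6000 + 3 × √(7.6000×0.96200) = 7.6000 + 3 × 2.7039 = 15.7118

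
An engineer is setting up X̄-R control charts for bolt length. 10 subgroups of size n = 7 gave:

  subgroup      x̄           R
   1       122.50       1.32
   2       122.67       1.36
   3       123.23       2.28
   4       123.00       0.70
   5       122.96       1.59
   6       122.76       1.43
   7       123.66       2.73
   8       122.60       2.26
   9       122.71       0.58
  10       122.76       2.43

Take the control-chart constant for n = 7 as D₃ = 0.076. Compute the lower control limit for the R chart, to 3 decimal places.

0.127

R̄ = (1.32 + 1.36 + 2.28 + 0.70 + 1.59 + 1.43 + 2.73 + 2.26 + 0.58 + 2.43) / 10 = 16.6800 / 10 = 1.6680
LCL_R = D₃·R̄ = 0.076 × 1.6680 = 0.1268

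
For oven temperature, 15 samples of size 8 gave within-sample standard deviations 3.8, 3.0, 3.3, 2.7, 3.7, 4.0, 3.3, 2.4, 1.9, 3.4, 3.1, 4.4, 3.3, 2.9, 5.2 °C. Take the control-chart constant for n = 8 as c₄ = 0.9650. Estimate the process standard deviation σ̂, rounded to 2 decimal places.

s̄ = (3.8 + 3.0 + 3.3 + 2.7 + 3.7 + 4.0 + 3.3 + 2.4 + 1.9 + 3.4 + 3.1 + 4.4 + 3.3 + 2.9 + 5.2) / 15 = 3.3600
σ̂ = s̄ / c₄ = 3.3600 / 0.9650 = 3.4819

3.48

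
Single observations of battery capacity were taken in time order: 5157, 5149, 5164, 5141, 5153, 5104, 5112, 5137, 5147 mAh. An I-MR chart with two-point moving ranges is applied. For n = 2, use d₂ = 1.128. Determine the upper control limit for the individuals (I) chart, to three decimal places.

5190.311

X̄ = (5157 + 5149 + 5164 + 5141 + 5153 + 5104 + 5112 + 5137 + 5147) / 9 = 5140.4444
Moving ranges: 8, 15, 23, 12, 49, 8, 25, 10; M̄R̄ = 150.0000 / 8 = 18.7500
UCL = X̄ + 3·M̄R̄/d₂ = 5140.4444 + 3 × 18.7500 / 1.128 = 5190.3115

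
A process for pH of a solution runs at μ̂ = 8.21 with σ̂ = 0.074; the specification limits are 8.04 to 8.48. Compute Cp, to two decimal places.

Cp = (USL − LSL) / (6σ̂) = (8.48 − 8.04) / (6 × 0.074) = 0.4400 / 0.4440 = 0.9910

0.99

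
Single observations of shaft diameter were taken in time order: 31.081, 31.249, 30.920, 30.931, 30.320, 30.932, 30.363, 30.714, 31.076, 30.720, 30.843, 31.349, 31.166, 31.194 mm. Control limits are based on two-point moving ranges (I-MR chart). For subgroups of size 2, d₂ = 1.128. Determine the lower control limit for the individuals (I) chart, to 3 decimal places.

30.057

X̄ = (31.081 + 31.249 + 30.920 + 30.931 + 30.320 + 30.932 + 30.363 + 30.714 + 31.076 + 30.720 + 30.843 + 31.349 + 31.166 + 31.194) / 14 = 30.9184
Moving ranges: 0.168, 0.329, 0.011, 0.611, 0.612, 0.569, 0.351, 0.362, 0.356, 0.123, 0.506, 0.183, 0.028; M̄R̄ = 4.2090 / 13 = 0.3238
LCL = X̄ − 3·M̄R̄/d₂ = 30.9184 − 3 × 0.3238 / 1.128 = 30.0573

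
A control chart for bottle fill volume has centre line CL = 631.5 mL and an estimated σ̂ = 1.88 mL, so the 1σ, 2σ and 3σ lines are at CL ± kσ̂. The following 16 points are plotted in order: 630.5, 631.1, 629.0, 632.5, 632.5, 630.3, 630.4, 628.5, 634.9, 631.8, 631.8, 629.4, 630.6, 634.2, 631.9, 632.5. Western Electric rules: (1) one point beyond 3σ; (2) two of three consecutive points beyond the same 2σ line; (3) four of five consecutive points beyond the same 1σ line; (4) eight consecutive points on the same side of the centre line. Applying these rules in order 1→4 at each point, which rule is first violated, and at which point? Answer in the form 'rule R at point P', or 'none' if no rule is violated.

Zone of each point (C = within 1σ̂, B = 1σ̂–2σ̂, A = 2σ̂–3σ̂, * = beyond 3σ̂; sign = side of CL): 1:-C, 2:-C, 3:-B, 4:+C, 5:+C, 6:-C, 7:-C, 8:-B, 9:+B, 10:+C, 11:+C, 12:-B, 13:-C, 14:+B, 15:+C, 16:+C
No rule fires across all 16 points.

none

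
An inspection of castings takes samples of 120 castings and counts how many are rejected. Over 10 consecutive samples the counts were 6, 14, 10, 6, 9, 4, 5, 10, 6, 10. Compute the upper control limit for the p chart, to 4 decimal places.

p̄ = Σdᵢ / (k·n) = 80 / (10 × 120) = 0.06667
UCL = p̄ + 3·√(p̄(1−p̄)/n) = 0.06667 + 3 × √(0.06667×0.93333/120) = 0.06667 + 3 × 0.02277 = 0.13498

0.1350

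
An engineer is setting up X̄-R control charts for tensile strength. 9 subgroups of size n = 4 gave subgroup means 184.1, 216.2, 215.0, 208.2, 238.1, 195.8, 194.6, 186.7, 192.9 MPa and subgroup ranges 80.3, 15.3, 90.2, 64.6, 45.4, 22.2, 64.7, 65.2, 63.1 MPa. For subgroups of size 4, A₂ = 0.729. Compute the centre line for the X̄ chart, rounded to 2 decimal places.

203.51

X̄̄ = (184.1 + 216.2 + 215.0 + 208.2 + 238.1 + 195.8 + 194.6 + 186.7 + 192.9) / 9 = 1831.6000 / 9 = 203.5111
CL = X̄̄ = 203.5111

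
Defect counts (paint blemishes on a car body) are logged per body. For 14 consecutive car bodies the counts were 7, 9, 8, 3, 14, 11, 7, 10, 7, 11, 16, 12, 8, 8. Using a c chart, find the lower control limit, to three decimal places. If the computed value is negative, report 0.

c̄ = (7 + 9 + 8 + 3 + 14 + 11 + 7 + 10 + 7 + 11 + 16 + 12 + 8 + 8) / 14 = 131 / 14 = 9.3571
LCL = c̄ − 3√c̄ = 9.3571 − 3 × 3.0589 = 0.1803

0.180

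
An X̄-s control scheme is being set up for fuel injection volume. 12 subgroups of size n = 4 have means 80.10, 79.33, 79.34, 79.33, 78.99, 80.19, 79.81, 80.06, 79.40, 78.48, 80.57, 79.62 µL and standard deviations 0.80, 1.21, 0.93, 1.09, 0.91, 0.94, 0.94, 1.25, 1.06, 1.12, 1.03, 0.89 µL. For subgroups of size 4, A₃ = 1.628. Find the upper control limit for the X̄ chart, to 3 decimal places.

81.253

X̄̄ = (80.10 + 79.33 + 79.34 + 79.33 + 78.99 + 80.19 + 79.81 + 80.06 + 79.40 + 78.48 + 80.57 + 79.62) / 12 = 79.6017
s̄ = (0.80 + 1.21 + 0.93 + 1.09 + 0.91 + 0.94 + 0.94 + 1.25 + 1.06 + 1.12 + 1.03 + 0.89) / 12 = 1.0142
UCL = X̄̄ + A₃·s̄ = 79.6017 + 1.628 × 1.0142 = 81.2527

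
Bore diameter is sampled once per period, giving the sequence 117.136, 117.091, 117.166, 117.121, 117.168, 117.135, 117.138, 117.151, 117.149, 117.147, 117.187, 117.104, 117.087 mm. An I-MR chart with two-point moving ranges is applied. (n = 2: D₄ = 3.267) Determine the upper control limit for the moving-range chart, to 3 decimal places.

Moving ranges: 0.045, 0.075, 0.045, 0.047, 0.033, 0.003, 0.013, 0.002, 0.002, 0.040, 0.083, 0.017; M̄R̄ = 0.4050 / 12 = 0.0338
UCL_MR = D₄·M̄R̄ = 3.267 × 0.0338 = 0.1103

0.110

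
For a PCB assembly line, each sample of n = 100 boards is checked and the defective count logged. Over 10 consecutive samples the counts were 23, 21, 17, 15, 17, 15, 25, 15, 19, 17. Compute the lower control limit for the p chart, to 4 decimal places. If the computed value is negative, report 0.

p̄ = Σdᵢ / (k·n) = 184 / (10 × 100) = 0.18400
LCL = p̄ − 3·√(p̄(1−p̄)/n) = 0.18400 − 3 × 0.03875 = 0.06775

0.0678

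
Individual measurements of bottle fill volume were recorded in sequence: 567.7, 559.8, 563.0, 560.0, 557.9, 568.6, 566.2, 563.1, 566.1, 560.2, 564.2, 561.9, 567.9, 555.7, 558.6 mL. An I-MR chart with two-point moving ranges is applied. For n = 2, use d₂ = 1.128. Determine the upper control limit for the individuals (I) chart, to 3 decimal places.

575.778

X̄ = (567.7 + 559.8 + 563.0 + 560.0 + 557.9 + 568.6 + 566.2 + 563.1 + 566.1 + 560.2 + 564.2 + 561.9 + 567.9 + 555.7 + 558.6) / 15 = 562.7267
Moving ranges: 7.9, 3.2, 3.0, 2.1, 10.7, 2.4, 3.1, 3.0, 5.9, 4.0, 2.3, 6.0, 12.2, 2.9; M̄R̄ = 68.7000 / 14 = 4.9071
UCL = X̄ + 3·M̄R̄/d₂ = 562.7267 + 3 × 4.9071 / 1.128 = 575.7776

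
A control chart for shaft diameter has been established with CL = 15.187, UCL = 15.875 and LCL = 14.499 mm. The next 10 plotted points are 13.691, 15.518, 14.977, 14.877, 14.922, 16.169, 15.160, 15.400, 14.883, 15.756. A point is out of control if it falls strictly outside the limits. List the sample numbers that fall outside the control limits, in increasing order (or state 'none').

1, 6

Compare each point to [14.499, 15.875]: sample 1 = 13.691 < LCL; sample 6 = 16.169 > UCL.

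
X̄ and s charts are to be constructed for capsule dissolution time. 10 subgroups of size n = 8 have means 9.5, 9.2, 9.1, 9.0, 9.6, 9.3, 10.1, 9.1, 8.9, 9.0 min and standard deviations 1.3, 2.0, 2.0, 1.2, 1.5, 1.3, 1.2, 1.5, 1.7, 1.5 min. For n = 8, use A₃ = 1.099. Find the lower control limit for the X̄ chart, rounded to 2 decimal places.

X̄̄ = (9.5 + 9.2 + 9.1 + 9.0 + 9.6 + 9.3 + 10.1 + 9.1 + 8.9 + 9.0) / 10 = 9.2800
s̄ = (1.3 + 2.0 + 2.0 + 1.2 + 1.5 + 1.3 + 1.2 + 1.5 + 1.7 + 1.5) / 10 = 1.5200
LCL = X̄̄ − A₃·s̄ = 9.2800 − 1.099 × 1.5200 = 7.6095

7.61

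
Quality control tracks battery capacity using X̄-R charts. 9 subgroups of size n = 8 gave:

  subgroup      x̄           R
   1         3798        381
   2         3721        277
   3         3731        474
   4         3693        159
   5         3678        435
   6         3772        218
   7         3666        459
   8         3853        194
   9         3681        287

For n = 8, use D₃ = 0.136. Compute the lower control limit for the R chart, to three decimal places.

43.580

R̄ = (381 + 277 + 474 + 159 + 435 + 218 + 459 + 194 + 287) / 9 = 2884.0000 / 9 = 320.4444
LCL_R = D₃·R̄ = 0.136 × 320.4444 = 43.5804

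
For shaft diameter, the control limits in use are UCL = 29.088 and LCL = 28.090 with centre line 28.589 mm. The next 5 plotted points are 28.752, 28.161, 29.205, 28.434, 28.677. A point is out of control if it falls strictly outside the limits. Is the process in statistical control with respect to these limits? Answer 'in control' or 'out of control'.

Compare each point to [28.090, 29.088]: sample 3 = 29.205 > UCL.

out of control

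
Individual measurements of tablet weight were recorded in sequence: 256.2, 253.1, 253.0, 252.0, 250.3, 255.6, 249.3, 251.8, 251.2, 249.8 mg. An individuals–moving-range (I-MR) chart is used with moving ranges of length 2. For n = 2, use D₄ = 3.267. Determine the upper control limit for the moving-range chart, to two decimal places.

Moving ranges: 3.1, 0.1, 1.0, 1.7, 5.3, 6.3, 2.5, 0.6, 1.4; M̄R̄ = 22.0000 / 9 = 2.4444
UCL_MR = D₄·M̄R̄ = 3.267 × 2.4444 = 7.9860

7.99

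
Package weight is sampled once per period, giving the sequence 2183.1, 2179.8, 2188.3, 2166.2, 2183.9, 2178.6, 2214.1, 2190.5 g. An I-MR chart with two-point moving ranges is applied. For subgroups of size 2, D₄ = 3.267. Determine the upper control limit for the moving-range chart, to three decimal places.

Moving ranges: 3.3, 8.5, 22.1, 17.7, 5.3, 35.5, 23.6; M̄R̄ = 116.0000 / 7 = 16.5714
UCL_MR = D₄·M̄R̄ = 3.267 × 16.5714 = 54.1389

54.139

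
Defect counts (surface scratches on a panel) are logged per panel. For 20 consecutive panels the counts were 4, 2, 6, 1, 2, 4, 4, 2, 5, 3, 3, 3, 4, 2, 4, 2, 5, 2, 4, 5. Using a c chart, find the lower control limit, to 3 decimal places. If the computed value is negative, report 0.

c̄ = (4 + 2 + 6 + 1 + 2 + 4 + 4 + 2 + 5 + 3 + 3 + 3 + 4 + 2 + 4 + 2 + 5 + 2 + 4 + 5) / 20 = 67 / 20 = 3.3500
LCL = c̄ − 3√c̄ = 3.3500 − 3 × 1.8303 = -2.1409 → 0 (cannot be negative)

0.000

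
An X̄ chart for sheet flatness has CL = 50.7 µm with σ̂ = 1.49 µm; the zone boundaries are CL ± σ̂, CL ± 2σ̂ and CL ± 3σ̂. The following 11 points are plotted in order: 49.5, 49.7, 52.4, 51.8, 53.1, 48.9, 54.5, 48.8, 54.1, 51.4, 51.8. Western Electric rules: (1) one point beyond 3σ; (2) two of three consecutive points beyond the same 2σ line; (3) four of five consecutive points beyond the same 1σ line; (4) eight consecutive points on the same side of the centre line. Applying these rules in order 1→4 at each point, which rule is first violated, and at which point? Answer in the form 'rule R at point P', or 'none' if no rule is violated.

Zone of each point (C = within 1σ̂, B = 1σ̂–2σ̂, A = 2σ̂–3σ̂, * = beyond 3σ̂; sign = side of CL): 1:-C, 2:-C, 3:+B, 4:+C, 5:+B, 6:-B, 7:+A, 8:-B, 9:+A, 10:+C, 11:+C
Rule 2 (two of three consecutive points beyond the same 2σ limit) is satisfied at point 9.

rule 2 at point 9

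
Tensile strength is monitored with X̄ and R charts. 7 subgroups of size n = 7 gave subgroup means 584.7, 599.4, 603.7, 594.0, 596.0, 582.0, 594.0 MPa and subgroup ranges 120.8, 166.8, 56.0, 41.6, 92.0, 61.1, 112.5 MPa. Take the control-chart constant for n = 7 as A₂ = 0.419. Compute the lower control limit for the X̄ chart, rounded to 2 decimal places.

X̄̄ = (584.7 + 599.4 + 603.7 + 594.0 + 596.0 + 582.0 + 594.0) / 7 = 4153.8000 / 7 = 593.4000
R̄ = (120.8 + 166.8 + 56.0 + 41.6 + 92.0 + 61.1 + 112.5) / 7 = 650.8000 / 7 = 92.9714
LCL = X̄̄ − A₂·R̄ = 593.4000 − 0.419 × 92.9714 = 554.4450

554.44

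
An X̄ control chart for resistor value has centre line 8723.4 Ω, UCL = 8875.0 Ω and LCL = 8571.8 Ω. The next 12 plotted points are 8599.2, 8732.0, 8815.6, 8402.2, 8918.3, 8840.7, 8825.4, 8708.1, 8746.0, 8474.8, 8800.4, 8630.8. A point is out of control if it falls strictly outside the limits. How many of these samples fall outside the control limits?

3

Compare each point to [8571.8, 8875.0]: sample 4 = 8402.2 < LCL; sample 5 = 8918.3 > UCL; sample 10 = 8474.8 < LCL.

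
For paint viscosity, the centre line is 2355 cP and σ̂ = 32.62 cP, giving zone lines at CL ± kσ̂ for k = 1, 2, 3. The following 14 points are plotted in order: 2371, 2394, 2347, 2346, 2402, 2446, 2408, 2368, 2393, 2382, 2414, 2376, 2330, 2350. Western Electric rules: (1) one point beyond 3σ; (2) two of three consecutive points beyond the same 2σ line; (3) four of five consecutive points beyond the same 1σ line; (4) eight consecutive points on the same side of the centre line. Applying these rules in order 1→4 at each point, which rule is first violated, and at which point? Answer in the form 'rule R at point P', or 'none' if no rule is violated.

rule 3 at point 9

Zone of each point (C = within 1σ̂, B = 1σ̂–2σ̂, A = 2σ̂–3σ̂, * = beyond 3σ̂; sign = side of CL): 1:+C, 2:+B, 3:-C, 4:-C, 5:+B, 6:+A, 7:+B, 8:+C, 9:+B, 10:+C, 11:+B, 12:+C, 13:-C, 14:-C
Rule 3 (four of five consecutive points beyond the same 1σ limit) is satisfied at point 9.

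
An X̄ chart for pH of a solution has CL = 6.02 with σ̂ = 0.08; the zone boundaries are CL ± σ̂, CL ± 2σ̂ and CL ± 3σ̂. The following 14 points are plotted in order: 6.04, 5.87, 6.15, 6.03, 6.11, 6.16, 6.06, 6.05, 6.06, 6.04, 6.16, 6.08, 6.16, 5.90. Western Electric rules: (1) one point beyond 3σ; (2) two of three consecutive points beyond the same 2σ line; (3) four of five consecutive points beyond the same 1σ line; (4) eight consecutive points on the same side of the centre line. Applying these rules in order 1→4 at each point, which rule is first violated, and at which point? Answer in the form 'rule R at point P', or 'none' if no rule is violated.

rule 4 at point 10

Zone of each point (C = within 1σ̂, B = 1σ̂–2σ̂, A = 2σ̂–3σ̂, * = beyond 3σ̂; sign = side of CL): 1:+C, 2:-B, 3:+B, 4:+C, 5:+B, 6:+B, 7:+C, 8:+C, 9:+C, 10:+C, 11:+B, 12:+C, 13:+B, 14:-B
Rule 4 (eight consecutive points on the same side of the centre line) is satisfied at point 10.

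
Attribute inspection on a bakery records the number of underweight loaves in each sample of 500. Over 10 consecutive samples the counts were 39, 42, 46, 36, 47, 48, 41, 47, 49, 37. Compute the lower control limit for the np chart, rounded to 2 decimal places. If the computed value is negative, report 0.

24.35

p̄ = Σdᵢ / (k·n) = 432 / (10 × 500) = 0.08640
LCL = np̄ − 3·√(np̄(1−p̄)) = 43.2000 − 3 × 6.2823 = 24.3530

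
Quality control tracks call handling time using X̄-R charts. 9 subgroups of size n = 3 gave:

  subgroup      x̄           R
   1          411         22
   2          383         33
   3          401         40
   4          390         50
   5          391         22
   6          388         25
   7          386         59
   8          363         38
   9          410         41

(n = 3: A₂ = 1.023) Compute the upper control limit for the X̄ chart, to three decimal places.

X̄̄ = (411 + 383 + 401 + 390 + 391 + 388 + 386 + 363 + 410) / 9 = 3523.0000 / 9 = 391.4444
R̄ = (22 + 33 + 40 + 50 + 22 + 25 + 59 + 38 + 41) / 9 = 330.0000 / 9 = 36.6667
UCL = X̄̄ + A₂·R̄ = 391.4444 + 1.023 × 36.6667 = 428.9544

428.954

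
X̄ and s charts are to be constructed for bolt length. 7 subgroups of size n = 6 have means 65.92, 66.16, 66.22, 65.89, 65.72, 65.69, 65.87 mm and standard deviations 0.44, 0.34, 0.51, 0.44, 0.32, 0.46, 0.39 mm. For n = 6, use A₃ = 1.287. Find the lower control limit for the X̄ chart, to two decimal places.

65.39

X̄̄ = (65.92 + 66.16 + 66.22 + 65.89 + 65.72 + 65.69 + 65.87) / 7 = 65.9243
s̄ = (0.44 + 0.34 + 0.51 + 0.44 + 0.32 + 0.46 + 0.39) / 7 = 0.4143
LCL = X̄̄ − A₃·s̄ = 65.9243 − 1.287 × 0.4143 = 65.3911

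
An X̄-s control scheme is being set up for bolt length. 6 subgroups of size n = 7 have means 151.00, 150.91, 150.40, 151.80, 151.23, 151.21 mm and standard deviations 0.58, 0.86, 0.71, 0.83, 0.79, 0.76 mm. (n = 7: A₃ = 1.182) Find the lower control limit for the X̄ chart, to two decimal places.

150.20

X̄̄ = (151.00 + 150.91 + 150.40 + 151.80 + 151.23 + 151.21) / 6 = 151.0917
s̄ = (0.58 + 0.86 + 0.71 + 0.83 + 0.79 + 0.76) / 6 = 0.7550
LCL = X̄̄ − A₃·s̄ = 151.0917 − 1.182 × 0.7550 = 150.1993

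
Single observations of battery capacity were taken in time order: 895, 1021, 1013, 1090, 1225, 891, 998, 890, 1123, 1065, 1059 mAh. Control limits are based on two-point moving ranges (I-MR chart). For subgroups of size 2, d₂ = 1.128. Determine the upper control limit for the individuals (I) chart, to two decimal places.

X̄ = (895 + 1021 + 1013 + 1090 + 1225 + 891 + 998 + 890 + 1123 + 1065 + 1059) / 11 = 1024.5455
Moving ranges: 126, 8, 77, 135, 334, 107, 108, 233, 58, 6; M̄R̄ = 1192.0000 / 10 = 119.2000
UCL = X̄ + 3·M̄R̄/d₂ = 1024.5455 + 3 × 119.2000 / 1.128 = 1341.5667

1341.57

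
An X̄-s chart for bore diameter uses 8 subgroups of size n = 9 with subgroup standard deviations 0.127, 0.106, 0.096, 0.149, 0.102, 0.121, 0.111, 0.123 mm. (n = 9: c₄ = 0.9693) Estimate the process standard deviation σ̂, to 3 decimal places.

0.121

s̄ = (0.127 + 0.106 + 0.096 + 0.149 + 0.102 + 0.121 + 0.111 + 0.123) / 8 = 0.1169
σ̂ = s̄ / c₄ = 0.1169 / 0.9693 = 0.1206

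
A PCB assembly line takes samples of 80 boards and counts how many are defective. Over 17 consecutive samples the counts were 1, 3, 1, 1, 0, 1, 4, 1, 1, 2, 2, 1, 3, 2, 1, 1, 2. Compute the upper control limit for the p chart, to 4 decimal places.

0.0666

p̄ = Σdᵢ / (k·n) = 27 / (17 × 80) = 0.01985
UCL = p̄ + 3·√(p̄(1−p̄)/n) = 0.01985 + 3 × √(0.01985×0.98015/80) = 0.01985 + 3 × 0.01560 = 0.06664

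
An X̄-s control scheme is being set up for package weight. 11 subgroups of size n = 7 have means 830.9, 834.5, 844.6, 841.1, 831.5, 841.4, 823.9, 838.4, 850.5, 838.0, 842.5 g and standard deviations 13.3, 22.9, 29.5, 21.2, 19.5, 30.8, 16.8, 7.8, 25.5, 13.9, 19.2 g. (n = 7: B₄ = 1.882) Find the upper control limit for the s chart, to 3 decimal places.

s̄ = (13.3 + 22.9 + 29.5 + 21.2 + 19.5 + 30.8 + 16.8 + 7.8 + 25.5 + 13.9 + 19.2) / 11 = 20.0364
UCL_s = B₄·s̄ = 1.882 × 20.0364 = 37.7084

37.708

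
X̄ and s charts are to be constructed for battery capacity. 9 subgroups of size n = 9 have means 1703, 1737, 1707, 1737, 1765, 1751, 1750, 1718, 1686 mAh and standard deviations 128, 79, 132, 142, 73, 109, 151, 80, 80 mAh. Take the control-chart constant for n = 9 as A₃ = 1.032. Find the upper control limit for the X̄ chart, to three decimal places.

1839.908

X̄̄ = (1703 + 1737 + 1707 + 1737 + 1765 + 1751 + 1750 + 1718 + 1686) / 9 = 1728.2222
s̄ = (128 + 79 + 132 + 142 + 73 + 109 + 151 + 80 + 80) / 9 = 108.2222
UCL = X̄̄ + A₃·s̄ = 1728.2222 + 1.032 × 108.2222 = 1839.9076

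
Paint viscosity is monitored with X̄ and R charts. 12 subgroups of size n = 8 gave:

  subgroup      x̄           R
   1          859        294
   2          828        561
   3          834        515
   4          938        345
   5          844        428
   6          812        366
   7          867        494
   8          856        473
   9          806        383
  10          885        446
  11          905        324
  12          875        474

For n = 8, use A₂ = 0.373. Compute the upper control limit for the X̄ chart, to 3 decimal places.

1017.702

X̄̄ = (859 + 828 + 834 + 938 + 844 + 812 + 867 + 856 + 806 + 885 + 905 + 875) / 12 = 10309.0000 / 12 = 859.0833
R̄ = (294 + 561 + 515 + 345 + 428 + 366 + 494 + 473 + 383 + 446 + 324 + 474) / 12 = 5103.0000 / 12 = 425.2500
UCL = X̄̄ + A₂·R̄ = 859.0833 + 0.373 × 425.2500 = 1017.7016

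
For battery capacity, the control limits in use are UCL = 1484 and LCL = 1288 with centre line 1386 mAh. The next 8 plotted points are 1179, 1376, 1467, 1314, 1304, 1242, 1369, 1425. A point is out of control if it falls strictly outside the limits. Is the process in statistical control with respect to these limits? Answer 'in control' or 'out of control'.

out of control

Compare each point to [1288, 1484]: sample 1 = 1179 < LCL; sample 6 = 1242 < LCL.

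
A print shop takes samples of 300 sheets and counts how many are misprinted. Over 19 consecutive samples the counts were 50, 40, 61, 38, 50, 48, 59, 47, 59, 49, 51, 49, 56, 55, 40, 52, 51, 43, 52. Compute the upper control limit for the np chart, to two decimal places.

p̄ = Σdᵢ / (k·n) = 950 / (19 × 300) = 0.16667
UCL = np̄ + 3·√(np̄(1−p̄)) = 50.0000 + 3 × √(50.0000×0.83333) = 50.0000 + 3 × 6.4550 = 69.3649

69.36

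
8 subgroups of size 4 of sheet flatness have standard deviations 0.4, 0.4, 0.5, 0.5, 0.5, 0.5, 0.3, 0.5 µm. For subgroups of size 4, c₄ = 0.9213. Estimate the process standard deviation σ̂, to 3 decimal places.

0.488

s̄ = (0.4 + 0.4 + 0.5 + 0.5 + 0.5 + 0.5 + 0.3 + 0.5) / 8 = 0.4500
σ̂ = s̄ / c₄ = 0.4500 / 0.9213 = 0.4884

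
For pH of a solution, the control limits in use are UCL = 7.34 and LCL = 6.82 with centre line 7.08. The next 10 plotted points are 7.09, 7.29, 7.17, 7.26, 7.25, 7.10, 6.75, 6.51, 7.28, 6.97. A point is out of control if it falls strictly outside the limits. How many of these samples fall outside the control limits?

2

Compare each point to [6.82, 7.34]: sample 7 = 6.75 < LCL; sample 8 = 6.51 < LCL.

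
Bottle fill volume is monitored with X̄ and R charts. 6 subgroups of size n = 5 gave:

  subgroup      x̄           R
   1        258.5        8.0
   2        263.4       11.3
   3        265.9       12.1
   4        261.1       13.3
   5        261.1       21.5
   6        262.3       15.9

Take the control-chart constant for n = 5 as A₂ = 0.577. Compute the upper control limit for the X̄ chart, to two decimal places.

269.95

X̄̄ = (258.5 + 263.4 + 265.9 + 261.1 + 261.1 + 262.3) / 6 = 1572.3000 / 6 = 262.0500
R̄ = (8.0 + 11.3 + 12.1 + 13.3 + 21.5 + 15.9) / 6 = 82.1000 / 6 = 13.6833
UCL = X̄̄ + A₂·R̄ = 262.0500 + 0.577 × 13.6833 = 269.9453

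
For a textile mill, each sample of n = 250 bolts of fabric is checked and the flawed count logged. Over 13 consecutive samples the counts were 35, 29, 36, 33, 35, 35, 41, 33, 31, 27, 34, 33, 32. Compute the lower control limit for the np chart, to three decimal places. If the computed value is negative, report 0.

p̄ = Σdᵢ / (k·n) = 434 / (13 × 250) = 0.13354
LCL = np̄ − 3·√(np̄(1−p̄)) = 33.3846 − 3 × 5.3783 = 17.2496

17.250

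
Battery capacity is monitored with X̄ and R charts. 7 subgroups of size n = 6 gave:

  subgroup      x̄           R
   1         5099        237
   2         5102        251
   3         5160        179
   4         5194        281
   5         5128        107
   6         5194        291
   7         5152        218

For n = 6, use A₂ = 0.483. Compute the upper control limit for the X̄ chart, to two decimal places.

5254.92

X̄̄ = (5099 + 5102 + 5160 + 5194 + 5128 + 5194 + 5152) / 7 = 36029.0000 / 7 = 5147.0000
R̄ = (237 + 251 + 179 + 281 + 107 + 291 + 218) / 7 = 1564.0000 / 7 = 223.4286
UCL = X̄̄ + A₂·R̄ = 5147.0000 + 0.483 × 223.4286 = 5254.9160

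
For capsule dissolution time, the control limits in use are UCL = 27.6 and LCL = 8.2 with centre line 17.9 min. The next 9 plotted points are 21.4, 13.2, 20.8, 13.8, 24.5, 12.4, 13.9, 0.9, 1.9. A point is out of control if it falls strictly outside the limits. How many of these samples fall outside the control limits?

Compare each point to [8.2, 27.6]: sample 8 = 0.9 < LCL; sample 9 = 1.9 < LCL.

2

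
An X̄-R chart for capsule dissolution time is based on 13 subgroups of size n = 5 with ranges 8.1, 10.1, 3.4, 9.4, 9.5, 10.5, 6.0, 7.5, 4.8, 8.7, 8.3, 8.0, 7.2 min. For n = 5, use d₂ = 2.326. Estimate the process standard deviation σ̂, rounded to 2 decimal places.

R̄ = (8.1 + 10.1 + 3.4 + 9.4 + 9.5 + 10.5 + 6.0 + 7.5 + 4.8 + 8.7 + 8.3 + 8.0 + 7.2) / 13 = 7.8077
σ̂ = R̄ / d₂ = 7.8077 / 2.326 = 3.3567

3.36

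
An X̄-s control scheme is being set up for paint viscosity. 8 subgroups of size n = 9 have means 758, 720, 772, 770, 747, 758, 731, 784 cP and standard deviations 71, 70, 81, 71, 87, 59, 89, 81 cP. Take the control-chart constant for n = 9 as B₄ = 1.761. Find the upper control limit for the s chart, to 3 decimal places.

134.056

s̄ = (71 + 70 + 81 + 71 + 87 + 59 + 89 + 81) / 8 = 76.1250
UCL_s = B₄·s̄ = 1.761 × 76.1250 = 134.0561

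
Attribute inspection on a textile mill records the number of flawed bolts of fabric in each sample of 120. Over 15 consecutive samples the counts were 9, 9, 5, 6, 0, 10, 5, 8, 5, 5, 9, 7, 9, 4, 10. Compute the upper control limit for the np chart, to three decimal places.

14.296

p̄ = Σdᵢ / (k·n) = 101 / (15 × 120) = 0.05611
UCL = np̄ + 3·√(np̄(1−p̄)) = 6.7333 + 3 × √(6.7333×0.94389) = 6.7333 + 3 × 2.5210 = 14.2964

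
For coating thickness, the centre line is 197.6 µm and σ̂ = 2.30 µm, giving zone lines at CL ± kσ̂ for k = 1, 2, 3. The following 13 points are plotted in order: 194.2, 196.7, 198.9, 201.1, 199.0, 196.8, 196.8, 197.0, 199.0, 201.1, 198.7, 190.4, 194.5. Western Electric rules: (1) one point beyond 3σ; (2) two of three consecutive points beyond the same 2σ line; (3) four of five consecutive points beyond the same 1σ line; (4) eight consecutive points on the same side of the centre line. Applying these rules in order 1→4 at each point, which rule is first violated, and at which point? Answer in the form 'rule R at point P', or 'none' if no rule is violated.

rule 1 at point 12

Zone of each point (C = within 1σ̂, B = 1σ̂–2σ̂, A = 2σ̂–3σ̂, * = beyond 3σ̂; sign = side of CL): 1:-B, 2:-C, 3:+C, 4:+B, 5:+C, 6:-C, 7:-C, 8:-C, 9:+C, 10:+B, 11:+C, 12:-*, 13:-B
Rule 1 (one point beyond the 3σ limits) is satisfied at point 12.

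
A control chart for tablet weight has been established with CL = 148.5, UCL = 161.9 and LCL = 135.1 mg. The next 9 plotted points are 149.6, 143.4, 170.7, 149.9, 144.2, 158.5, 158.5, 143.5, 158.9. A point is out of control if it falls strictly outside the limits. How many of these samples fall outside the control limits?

Compare each point to [135.1, 161.9]: sample 3 = 170.7 > UCL.

1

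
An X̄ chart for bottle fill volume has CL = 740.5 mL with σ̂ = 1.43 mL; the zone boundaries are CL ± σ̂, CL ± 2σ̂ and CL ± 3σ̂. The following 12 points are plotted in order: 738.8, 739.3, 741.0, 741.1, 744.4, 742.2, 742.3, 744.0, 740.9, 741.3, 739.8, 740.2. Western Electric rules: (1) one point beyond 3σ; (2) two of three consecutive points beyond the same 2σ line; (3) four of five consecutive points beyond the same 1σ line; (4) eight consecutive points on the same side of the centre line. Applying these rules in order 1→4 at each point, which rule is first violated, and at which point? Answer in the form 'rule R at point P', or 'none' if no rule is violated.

rule 3 at point 8

Zone of each point (C = within 1σ̂, B = 1σ̂–2σ̂, A = 2σ̂–3σ̂, * = beyond 3σ̂; sign = side of CL): 1:-B, 2:-C, 3:+C, 4:+C, 5:+A, 6:+B, 7:+B, 8:+A, 9:+C, 10:+C, 11:-C, 12:-C
Rule 3 (four of five consecutive points beyond the same 1σ limit) is satisfied at point 8.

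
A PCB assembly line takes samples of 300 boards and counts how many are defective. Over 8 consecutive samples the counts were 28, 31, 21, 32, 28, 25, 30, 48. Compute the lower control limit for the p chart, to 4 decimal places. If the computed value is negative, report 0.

p̄ = Σdᵢ / (k·n) = 243 / (8 × 300) = 0.10125
LCL = p̄ − 3·√(p̄(1−p̄)/n) = 0.10125 − 3 × 0.01742 = 0.04900

0.0490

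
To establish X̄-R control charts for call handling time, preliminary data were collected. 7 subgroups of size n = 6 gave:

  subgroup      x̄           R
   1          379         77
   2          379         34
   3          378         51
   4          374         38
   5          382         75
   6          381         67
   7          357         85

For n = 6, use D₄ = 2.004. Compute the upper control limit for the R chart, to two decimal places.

122.24

R̄ = (77 + 34 + 51 + 38 + 75 + 67 + 85) / 7 = 427.0000 / 7 = 61.0000
UCL_R = D₄·R̄ = 2.004 × 61.0000 = 122.2440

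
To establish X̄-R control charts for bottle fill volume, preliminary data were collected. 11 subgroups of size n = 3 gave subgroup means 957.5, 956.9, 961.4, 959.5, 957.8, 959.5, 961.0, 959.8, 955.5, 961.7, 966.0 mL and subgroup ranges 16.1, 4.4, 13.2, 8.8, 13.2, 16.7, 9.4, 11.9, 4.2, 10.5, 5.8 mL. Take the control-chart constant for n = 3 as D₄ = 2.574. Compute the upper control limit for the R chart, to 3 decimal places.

26.723

R̄ = (16.1 + 4.4 + 13.2 + 8.8 + 13.2 + 16.7 + 9.4 + 11.9 + 4.2 + 10.5 + 5.8) / 11 = 114.2000 / 11 = 10.3818
UCL_R = D₄·R̄ = 2.574 × 10.3818 = 26.7228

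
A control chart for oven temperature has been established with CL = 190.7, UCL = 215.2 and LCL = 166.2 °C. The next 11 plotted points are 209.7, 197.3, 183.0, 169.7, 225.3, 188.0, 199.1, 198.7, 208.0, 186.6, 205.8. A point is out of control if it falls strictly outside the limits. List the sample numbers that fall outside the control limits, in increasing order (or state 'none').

5

Compare each point to [166.2, 215.2]: sample 5 = 225.3 > UCL.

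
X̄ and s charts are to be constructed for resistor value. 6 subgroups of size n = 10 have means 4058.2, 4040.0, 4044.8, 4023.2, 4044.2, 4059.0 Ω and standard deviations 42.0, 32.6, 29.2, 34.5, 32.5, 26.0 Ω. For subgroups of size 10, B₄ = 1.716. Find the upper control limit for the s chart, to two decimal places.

s̄ = (42.0 + 32.6 + 29.2 + 34.5 + 32.5 + 26.0) / 6 = 32.8000
UCL_s = B₄·s̄ = 1.716 × 32.8000 = 56.2848

56.28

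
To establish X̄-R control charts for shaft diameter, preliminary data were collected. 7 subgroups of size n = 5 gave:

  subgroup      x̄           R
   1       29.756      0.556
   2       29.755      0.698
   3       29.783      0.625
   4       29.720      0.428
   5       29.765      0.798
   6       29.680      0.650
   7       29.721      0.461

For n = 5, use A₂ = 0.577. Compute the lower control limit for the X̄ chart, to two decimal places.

29.39

X̄̄ = (29.756 + 29.755 + 29.783 + 29.720 + 29.765 + 29.680 + 29.721) / 7 = 208.1800 / 7 = 29.7400
R̄ = (0.556 + 0.698 + 0.625 + 0.428 + 0.798 + 0.650 + 0.461) / 7 = 4.2160 / 7 = 0.6023
LCL = X̄̄ − A₂·R̄ = 29.7400 − 0.577 × 0.6023 = 29.3925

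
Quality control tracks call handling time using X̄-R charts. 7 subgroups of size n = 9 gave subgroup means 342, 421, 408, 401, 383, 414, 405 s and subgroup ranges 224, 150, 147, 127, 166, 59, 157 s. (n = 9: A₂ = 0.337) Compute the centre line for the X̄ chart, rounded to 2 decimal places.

396.29

X̄̄ = (342 + 421 + 408 + 401 + 383 + 414 + 405) / 7 = 2774.0000 / 7 = 396.2857
CL = X̄̄ = 396.2857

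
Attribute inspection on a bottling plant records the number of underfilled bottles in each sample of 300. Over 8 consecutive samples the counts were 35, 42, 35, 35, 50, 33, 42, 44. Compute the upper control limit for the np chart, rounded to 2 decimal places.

57.07

p̄ = Σdᵢ / (k·n) = 316 / (8 × 300) = 0.13167
UCL = np̄ + 3·√(np̄(1−p̄)) = 39.5000 + 3 × √(39.5000×0.86833) = 39.5000 + 3 × 5.8565 = 57.0696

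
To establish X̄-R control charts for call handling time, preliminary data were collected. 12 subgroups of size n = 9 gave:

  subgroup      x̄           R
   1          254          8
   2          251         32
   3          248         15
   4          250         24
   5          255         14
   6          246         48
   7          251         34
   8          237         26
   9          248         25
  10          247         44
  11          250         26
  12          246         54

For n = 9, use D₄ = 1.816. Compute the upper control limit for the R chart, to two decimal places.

52.97

R̄ = (8 + 32 + 15 + 24 + 14 + 48 + 34 + 26 + 25 + 44 + 26 + 54) / 12 = 350.0000 / 12 = 29.1667
UCL_R = D₄·R̄ = 1.816 × 29.1667 = 52.9667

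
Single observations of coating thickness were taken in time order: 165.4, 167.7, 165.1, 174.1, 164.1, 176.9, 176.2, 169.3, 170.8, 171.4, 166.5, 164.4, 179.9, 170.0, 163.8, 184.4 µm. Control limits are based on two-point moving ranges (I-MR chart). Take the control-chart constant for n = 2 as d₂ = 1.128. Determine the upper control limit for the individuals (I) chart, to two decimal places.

X̄ = (165.4 + 167.7 + 165.1 + 174.1 + 164.1 + 176.9 + 176.2 + 169.3 + 170.8 + 171.4 + 166.5 + 164.4 + 179.9 + 170.0 + 163.8 + 184.4) / 16 = 170.6250
Moving ranges: 2.3, 2.6, 9.0, 10.0, 12.8, 0.7, 6.9, 1.5, 0.6, 4.9, 2.1, 15.5, 9.9, 6.2, 20.6; M̄R̄ = 105.6000 / 15 = 7.0400
UCL = X̄ + 3·M̄R̄/d₂ = 170.6250 + 3 × 7.0400 / 1.128 = 189.3484

189.35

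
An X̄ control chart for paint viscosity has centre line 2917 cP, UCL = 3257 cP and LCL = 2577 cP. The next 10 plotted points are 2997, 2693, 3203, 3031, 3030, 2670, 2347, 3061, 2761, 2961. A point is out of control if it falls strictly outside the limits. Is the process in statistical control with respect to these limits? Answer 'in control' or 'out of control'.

Compare each point to [2577, 3257]: sample 7 = 2347 < LCL.

out of control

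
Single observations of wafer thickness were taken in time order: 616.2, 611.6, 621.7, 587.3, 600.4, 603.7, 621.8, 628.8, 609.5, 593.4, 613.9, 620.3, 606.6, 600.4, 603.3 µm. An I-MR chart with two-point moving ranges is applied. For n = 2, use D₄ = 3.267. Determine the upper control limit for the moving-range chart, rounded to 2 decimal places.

Moving ranges: 4.6, 10.1, 34.4, 13.1, 3.3, 18.1, 7.0, 19.3, 16.1, 20.5, 6.4, 13.7, 6.2, 2.9; M̄R̄ = 175.7000 / 14 = 12.5500
UCL_MR = D₄·M̄R̄ = 3.267 × 12.5500 = 41.0008

41.00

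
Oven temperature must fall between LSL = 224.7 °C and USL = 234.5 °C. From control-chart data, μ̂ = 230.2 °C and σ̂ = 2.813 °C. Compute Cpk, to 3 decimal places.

0.510

Cpu = (USL − μ̂) / (3σ̂) = (234.5 − 230.2) / (3 × 2.813) = 0.5095; Cpl = (μ̂ − LSL) / (3σ̂) = (230.2 − 224.7) / (3 × 2.813) = 0.6517; Cpk = min(Cpu, Cpl) = 0.5095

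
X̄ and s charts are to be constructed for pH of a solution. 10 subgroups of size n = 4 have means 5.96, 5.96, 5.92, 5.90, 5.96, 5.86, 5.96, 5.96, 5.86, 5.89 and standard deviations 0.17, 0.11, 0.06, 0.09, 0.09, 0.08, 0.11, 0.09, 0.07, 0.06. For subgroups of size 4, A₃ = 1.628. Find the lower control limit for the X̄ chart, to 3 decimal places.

X̄̄ = (5.96 + 5.96 + 5.92 + 5.90 + 5.96 + 5.86 + 5.96 + 5.96 + 5.86 + 5.89) / 10 = 5.9230
s̄ = (0.17 + 0.11 + 0.06 + 0.09 + 0.09 + 0.08 + 0.11 + 0.09 + 0.07 + 0.06) / 10 = 0.0930
LCL = X̄̄ − A₃·s̄ = 5.9230 − 1.628 × 0.0930 = 5.7716

5.772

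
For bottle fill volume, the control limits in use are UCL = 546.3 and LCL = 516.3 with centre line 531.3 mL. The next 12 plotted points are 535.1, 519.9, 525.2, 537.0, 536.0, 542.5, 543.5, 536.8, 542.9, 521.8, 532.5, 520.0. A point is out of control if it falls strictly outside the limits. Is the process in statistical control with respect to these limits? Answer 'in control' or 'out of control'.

All 12 points lie within [516.3, 546.3].

in control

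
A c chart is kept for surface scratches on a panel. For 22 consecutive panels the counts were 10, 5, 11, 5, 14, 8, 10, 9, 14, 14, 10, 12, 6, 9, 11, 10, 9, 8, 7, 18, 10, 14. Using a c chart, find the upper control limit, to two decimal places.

19.75

c̄ = (10 + 5 + 11 + 5 + 14 + 8 + 10 + 9 + 14 + 14 + 10 + 12 + 6 + 9 + 11 + 10 + 9 + 8 + 7 + 18 + 10 + 14) / 22 = 224 / 22 = 10.1818
UCL = c̄ + 3√c̄ = 10.1818 + 3 × √10.1818 = 10.1818 + 3 × 3.1909 = 19.7545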